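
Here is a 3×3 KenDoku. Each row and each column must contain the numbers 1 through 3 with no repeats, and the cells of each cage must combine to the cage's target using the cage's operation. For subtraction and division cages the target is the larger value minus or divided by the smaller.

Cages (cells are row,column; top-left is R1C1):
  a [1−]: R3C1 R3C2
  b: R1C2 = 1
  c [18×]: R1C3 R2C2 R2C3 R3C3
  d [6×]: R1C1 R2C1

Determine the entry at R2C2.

B is a freebie, which forces R1C2 = 1.
The 4 cells of cage c must have product 18, so R2C2 = 3.
Column 2 already has 3, so R3C2 = 2.
Cage d's pair has product 6; hence R1C1 = 3.
Row 1 now contains 3, which forces R1C3 = 2.
3 is placed in row 2, so R2C1 = 2.
Column 3 already has 2, which forces R2C3 = 1.
Column 1 already has 3, which forces R3C1 = 1.
Column 3 already has 1, leaving R3C3 = 3.
The full grid is 3 1 2 / 2 3 1 / 1 2 3.

3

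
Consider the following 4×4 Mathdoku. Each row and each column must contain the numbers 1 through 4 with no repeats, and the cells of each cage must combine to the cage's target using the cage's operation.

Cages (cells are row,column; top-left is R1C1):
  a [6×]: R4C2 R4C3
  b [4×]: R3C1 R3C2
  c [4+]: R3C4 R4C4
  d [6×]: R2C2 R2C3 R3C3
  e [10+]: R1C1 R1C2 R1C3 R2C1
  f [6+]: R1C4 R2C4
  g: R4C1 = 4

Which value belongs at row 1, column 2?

Cage g is given, so R4C1 = 4.
4 is placed in column 1, so R3C1 = 1.
Cage b needs two cells with product 4; hence R3C2 = 4.
1 is placed in row 3; hence R3C4 = 3.
Column 4 already has 3; hence R4C4 = 1.
The 4 cells of cage e must have sum 10, leaving R1C2 = 1.
Cage e needs sum 10; hence R1C3 = 4.
Row 1 now contains 4, which forces R1C4 = 2.
Column 2 now contains 1, so R2C2 = 3.
Row 2 now contains 3, which forces R2C3 = 1.
2 is placed in column 4, so R2C4 = 4.
Row 3 already has 3; hence R3C3 = 2.
Column 2 already has 3, leaving R4C2 = 2.
Column 3 now contains 2, which forces R4C3 = 3.
2 is placed in row 1, so R1C1 = 3.
Row 2 now contains 3, leaving R2C1 = 2.
Completed grid: 3 1 4 2 / 2 3 1 4 / 1 4 2 3 / 4 2 3 1.

1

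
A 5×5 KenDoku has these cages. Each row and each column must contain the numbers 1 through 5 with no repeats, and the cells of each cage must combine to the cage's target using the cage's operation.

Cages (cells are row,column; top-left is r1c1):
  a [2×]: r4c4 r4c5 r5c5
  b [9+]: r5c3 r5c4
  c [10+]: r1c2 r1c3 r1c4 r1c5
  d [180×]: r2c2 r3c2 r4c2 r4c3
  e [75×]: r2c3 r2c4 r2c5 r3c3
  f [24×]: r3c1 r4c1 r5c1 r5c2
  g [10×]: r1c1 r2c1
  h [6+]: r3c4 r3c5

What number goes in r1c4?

Cage e needs product 75, which forces r3c3 = 5.
Cage d has product 180, so r4c3 = 3.
Cage a needs product 2, leaving r4c4 = 1.
The 3 cells of cage a must have product 2; hence r4c5 = 2.
Column 3 now contains 5, leaving r5c3 = 4.
Row 5 now contains 4, which forces r5c4 = 5.
Cage a has product 2; hence r5c5 = 1.
3 is placed in column 3; hence r2c3 = 1.
5 is placed in column 4, leaving r2c4 = 3.
The 4 cells of cage e must have product 75; hence r2c5 = 5.
Cage f needs product 24; hence r3c1 = 1.
Cage h's pair has sum 6, so r3c4 = 2.
Column 5 now contains 1, leaving r3c5 = 4.
Row 4 already has 2, leaving r4c1 = 4.
Row 4 now contains 4, so r4c2 = 5.
Cage g needs two cells with product 10; hence r1c1 = 5.
The 4 cells of cage c must have sum 10, so r1c2 = 1.
Column 3 now contains 1, so r1c3 = 2.
Column 4 already has 2, leaving r1c4 = 4.
Column 5 already has 4, so r1c5 = 3.
Row 2 now contains 5, leaving r2c1 = 2.
Row 2 now contains 5, which forces r2c2 = 4.
4 is placed in row 3, so r3c2 = 3.
Column 1 now contains 2, so r5c1 = 3.
3 is placed in column 2; hence r5c2 = 2.
Filled in: 5 1 2 4 3 / 2 4 1 3 5 / 1 3 5 2 4 / 4 5 3 1 2 / 3 2 4 5 1.

4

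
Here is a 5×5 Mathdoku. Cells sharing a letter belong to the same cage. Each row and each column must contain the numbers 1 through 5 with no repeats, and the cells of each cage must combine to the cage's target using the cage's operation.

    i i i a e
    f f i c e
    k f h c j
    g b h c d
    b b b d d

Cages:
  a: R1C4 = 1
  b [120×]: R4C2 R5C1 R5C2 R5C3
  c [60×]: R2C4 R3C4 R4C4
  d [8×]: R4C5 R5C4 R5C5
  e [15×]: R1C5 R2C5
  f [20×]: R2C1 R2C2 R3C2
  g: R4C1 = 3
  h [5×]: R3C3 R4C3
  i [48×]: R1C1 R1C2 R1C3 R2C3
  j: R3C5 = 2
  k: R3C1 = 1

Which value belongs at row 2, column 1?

Cage a is a single given cell, so R1C4 = 1.
Cage k is given, so R3C1 = 1.
Row 3 now contains 1, which forces R3C3 = 5.
Cage j is given, leaving R3C5 = 2.
Cage g is given, so R4C1 = 3.
Column 3 now contains 5, which forces R4C3 = 1.
Row 4 already has 1, leaving R4C5 = 4.
Column 5 now contains 4; hence R5C5 = 1.
Cage f has product 20, leaving R2C1 = 5.
The 3 cells of cage f must have product 20, so R2C2 = 1.
Cage i has product 48, leaving R2C3 = 2.
Row 2 already has 5; hence R2C5 = 3.
Row 3 now contains 2, which forces R3C2 = 4.
4 is placed in row 3, so R3C4 = 3.
Row 4 already has 4, leaving R4C4 = 5.
The 3 cells of cage d must have product 8, leaving R5C4 = 2.
3 is placed in column 5, so R1C5 = 5.
Row 2 already has 3; hence R2C4 = 4.
Row 4 now contains 5, so R4C2 = 2.
Row 5 now contains 2, so R5C1 = 4.
The 4 cells of cage b must have product 120, leaving R5C2 = 5.
Cage b has product 120, leaving R5C3 = 3.
4 is placed in column 1; hence R1C1 = 2.
2 is placed in column 2; hence R1C2 = 3.
Column 3 now contains 3, so R1C3 = 4.
Filled in: 2 3 4 1 5 / 5 1 2 4 3 / 1 4 5 3 2 / 3 2 1 5 4 / 4 5 3 2 1.

5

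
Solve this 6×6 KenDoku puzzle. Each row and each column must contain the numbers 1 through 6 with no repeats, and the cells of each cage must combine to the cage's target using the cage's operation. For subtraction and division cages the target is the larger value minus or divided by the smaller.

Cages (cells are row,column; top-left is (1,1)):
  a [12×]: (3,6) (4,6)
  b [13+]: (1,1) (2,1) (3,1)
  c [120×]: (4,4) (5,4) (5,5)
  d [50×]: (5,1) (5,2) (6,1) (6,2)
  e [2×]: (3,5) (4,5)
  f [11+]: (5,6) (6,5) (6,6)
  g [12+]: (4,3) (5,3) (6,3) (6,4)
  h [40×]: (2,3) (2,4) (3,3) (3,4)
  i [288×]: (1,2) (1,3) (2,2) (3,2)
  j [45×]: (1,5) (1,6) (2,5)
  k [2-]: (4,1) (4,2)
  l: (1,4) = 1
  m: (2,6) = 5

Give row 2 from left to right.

6 4 1 2 3 5

L is a freebie, so (1,4) = 1.
The 3 cells of cage j must have product 45, which forces (1,5) = 5.
The 3 cells of cage j must have product 45, leaving (1,6) = 3.
Cage j needs product 45, which forces (2,5) = 3.
M is a freebie, which forces (2,6) = 5.
Row 2 needs a 1, and only (2,3) is open for it.
In row 3, 1 can only go at (3,5), so (3,5) = 1.
Column 5 now contains 1; hence (4,5) = 2.
2 is placed in row 4, which forces (4,6) = 6.
Column 6 already has 6; hence (3,6) = 2.
The 3 cells of cage f must have sum 11, so (6,5) = 6.
Cage h has product 40; hence (2,4) = 2.
Cage c has product 120, which forces (4,4) = 5.
Cage c needs product 120, which forces (5,4) = 6.
Column 5 now contains 6, so (5,5) = 4.
Row 5 already has 4, so (5,6) = 1.
Column 4 already has 2, leaving (6,4) = 3.
Column 6 already has 1, so (6,6) = 4.
The 4 cells of cage h must have product 40, so (3,3) = 5.
Column 4 now contains 5, leaving (3,4) = 4.
Cage g has sum 12, so (4,3) = 4.
The 4 cells of cage g must have sum 12, which forces (5,3) = 3.
Cage g needs sum 12, which forces (6,3) = 2.
The 4 cells of cage i must have product 288, leaving (1,2) = 2.
4 is placed in column 3, which forces (1,3) = 6.
The 4 cells of cage i must have product 288, which forces (2,2) = 4.
Row 3 now contains 5; hence (3,1) = 3.
Cage i needs product 288, so (3,2) = 6.
Column 1 already has 3, leaving (4,1) = 1.
Row 4 now contains 1; hence (4,2) = 3.
Column 2 already has 2, which forces (5,2) = 5.
1 is placed in column 1; hence (6,1) = 5.
5 is placed in column 2, which forces (6,2) = 1.
6 is placed in row 1, which forces (1,1) = 4.
Row 2 already has 4, leaving (2,1) = 6.
Row 5 now contains 5, so (5,1) = 2.
The full grid is 4 2 6 1 5 3 / 6 4 1 2 3 5 / 3 6 5 4 1 2 / 1 3 4 5 2 6 / 2 5 3 6 4 1 / 5 1 2 3 6 4.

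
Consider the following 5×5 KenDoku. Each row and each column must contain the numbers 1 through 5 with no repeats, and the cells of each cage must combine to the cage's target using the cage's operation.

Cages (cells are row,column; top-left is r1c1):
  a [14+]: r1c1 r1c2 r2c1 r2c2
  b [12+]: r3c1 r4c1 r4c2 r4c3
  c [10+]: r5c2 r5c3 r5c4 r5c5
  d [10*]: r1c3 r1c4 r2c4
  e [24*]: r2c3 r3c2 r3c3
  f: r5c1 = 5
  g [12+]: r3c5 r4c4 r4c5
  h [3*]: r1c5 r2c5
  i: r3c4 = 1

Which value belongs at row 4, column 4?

Cage i is given, so r3c4 = 1.
Cage f is a single given cell, leaving r5c1 = 5.
Cage d has product 10, so r1c3 = 1.
Row 1 already has 1, so r1c5 = 3.
Column 5 already has 3; hence r2c5 = 1.
Cage c has sum 10, which forces r5c2 = 1.
The only place for 5 in row 3 is r3c5.
In row 4, 1 can only go at r4c1, so r4c1 = 1.
Column 3 needs a 5, and only r4c3 is open for it.
Row 4 now contains 5, which forces r4c4 = 3.
Cage g has sum 12, which forces r4c5 = 4.
4 is placed in column 5, so r5c5 = 2.
Cage b needs sum 12; hence r3c1 = 4.
Row 4 already has 4, which forces r4c2 = 2.
Cage c has sum 10; hence r5c3 = 3.
2 is placed in row 5, so r5c4 = 4.
Column 1 now contains 4; hence r1c1 = 2.
Row 1 already has 2, leaving r1c4 = 5.
The 4 cells of cage a must have sum 14, so r2c1 = 3.
Cage e needs product 24, which forces r2c3 = 4.
5 is placed in column 4, leaving r2c4 = 2.
Column 2 already has 2, which forces r3c2 = 3.
3 is placed in column 3; hence r3c3 = 2.
5 is placed in row 1; hence r1c2 = 4.
4 is placed in row 2, leaving r2c2 = 5.
Filled in: 2 4 1 5 3 / 3 5 4 2 1 / 4 3 2 1 5 / 1 2 5 3 4 / 5 1 3 4 2.

3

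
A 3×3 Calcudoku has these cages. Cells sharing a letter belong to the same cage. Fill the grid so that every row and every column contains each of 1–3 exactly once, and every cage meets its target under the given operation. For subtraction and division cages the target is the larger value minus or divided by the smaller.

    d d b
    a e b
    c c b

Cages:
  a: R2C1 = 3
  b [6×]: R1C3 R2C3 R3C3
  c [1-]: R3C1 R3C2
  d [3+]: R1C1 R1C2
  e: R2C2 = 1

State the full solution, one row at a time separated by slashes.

Cage a is a single given cell, so R2C1 = 3.
Cage e is given, which forces R2C2 = 1.
Row 2 now contains 1, which forces R2C3 = 2.
Cage d's pair has sum 3, leaving R1C1 = 1.
Column 2 now contains 1; hence R1C2 = 2.
Row 1 now contains 1, leaving R1C3 = 3.
1 is placed in column 1, so R3C1 = 2.
2 is placed in column 2, which forces R3C2 = 3.
Column 3 now contains 3, so R3C3 = 1.

1 2 3 / 3 1 2 / 2 3 1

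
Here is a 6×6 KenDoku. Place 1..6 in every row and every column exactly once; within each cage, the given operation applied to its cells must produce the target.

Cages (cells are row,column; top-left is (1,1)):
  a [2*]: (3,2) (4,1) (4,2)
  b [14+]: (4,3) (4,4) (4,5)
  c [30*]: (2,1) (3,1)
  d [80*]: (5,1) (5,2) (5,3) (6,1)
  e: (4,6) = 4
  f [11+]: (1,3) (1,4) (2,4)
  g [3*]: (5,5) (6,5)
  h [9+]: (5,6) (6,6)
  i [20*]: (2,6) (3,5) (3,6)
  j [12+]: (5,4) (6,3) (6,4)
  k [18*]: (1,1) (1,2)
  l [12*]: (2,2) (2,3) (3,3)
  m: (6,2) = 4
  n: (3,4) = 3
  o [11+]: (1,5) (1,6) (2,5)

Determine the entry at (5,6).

Cage a needs product 2, so (3,2) = 1.
Cage n is given, which forces (3,4) = 3.
Cage a needs product 2, so (4,1) = 1.
The 3 cells of cage a must have product 2, so (4,2) = 2.
E is a freebie, which forces (4,6) = 4.
Cage m is given; hence (6,2) = 4.
The 3 cells of cage l must have product 12, leaving (2,3) = 1.
1 is placed in row 2, leaving (2,6) = 2.
4 is placed in column 6, which forces (3,6) = 5.
The 4 cells of cage d must have product 80, leaving (5,1) = 4.
4 is placed in column 2, leaving (5,2) = 5.
The 4 cells of cage d must have product 80; hence (5,3) = 2.
Row 6 already has 4, so (6,1) = 2.
Cage c needs two cells with product 30, leaving (2,1) = 5.
Cage l needs product 12, so (2,2) = 3.
Row 3 already has 5, which forces (3,1) = 6.
Column 3 already has 2, leaving (3,3) = 4.
Cage i needs product 20, which forces (3,5) = 2.
6 is placed in column 1, leaving (1,1) = 3.
Column 2 now contains 3, so (1,2) = 6.
Row 1 already has 6, which forces (1,3) = 5.
Row 1 already has 6, leaving (1,6) = 1.
5 is placed in column 3; hence (6,3) = 6.
Row 6 now contains 6, which forces (6,6) = 3.
Row 1 already has 1; hence (1,4) = 2.
Row 1 already has 1, leaving (1,5) = 4.
The 3 cells of cage f must have sum 11, which forces (2,4) = 4.
Cage o needs sum 11; hence (2,5) = 6.
6 is placed in column 3; hence (4,3) = 3.
Column 5 already has 6; hence (4,5) = 5.
Cage j needs sum 12, leaving (5,4) = 1.
Cage g's pair has product 3; hence (5,5) = 3.
Column 6 already has 3; hence (5,6) = 6.
Cage j has sum 12, leaving (6,4) = 5.
Row 6 now contains 3; hence (6,5) = 1.
5 is placed in row 4, which forces (4,4) = 6.
Filled in: 3 6 5 2 4 1 / 5 3 1 4 6 2 / 6 1 4 3 2 5 / 1 2 3 6 5 4 / 4 5 2 1 3 6 / 2 4 6 5 1 3.

6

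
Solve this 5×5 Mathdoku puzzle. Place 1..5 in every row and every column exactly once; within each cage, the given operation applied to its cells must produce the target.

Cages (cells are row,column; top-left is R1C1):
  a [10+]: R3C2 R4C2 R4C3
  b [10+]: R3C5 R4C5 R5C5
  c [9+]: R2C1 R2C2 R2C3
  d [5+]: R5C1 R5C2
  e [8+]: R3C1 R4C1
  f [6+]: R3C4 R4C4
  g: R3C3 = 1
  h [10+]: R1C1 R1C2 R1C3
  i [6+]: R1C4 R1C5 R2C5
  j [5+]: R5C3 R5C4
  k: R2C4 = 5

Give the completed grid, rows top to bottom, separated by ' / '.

Cage k is given; hence R2C4 = 5.
Cage g is a single given cell, which forces R3C3 = 1.
Row 2 needs a 1, and only R2C5 is open for it.
The only place for 1 in row 4 is R4C2.
In row 5, 5 can only go at R5C5, so R5C5 = 5.
Column 1 needs a 4, and only R2C1 is open for it.
Column 5 needs a 4, and only R1C5 is open for it.
The 3 cells of cage i must have sum 6, which forces R1C4 = 1.
Row 5 needs a 1, and only R5C1 is open for it.
The two cells of cage d must have sum 5, leaving R5C2 = 4.
Column 2 already has 4, so R3C2 = 5.
Cage a needs sum 10, which forces R4C3 = 4.
Row 4 already has 4, so R4C4 = 2.
Row 4 now contains 2, which forces R4C5 = 3.
Column 4 now contains 2; hence R5C4 = 3.
Row 3 now contains 5, so R3C1 = 3.
Column 4 now contains 2; hence R3C4 = 4.
Column 5 already has 3; hence R3C5 = 2.
Row 4 now contains 3, which forces R4C1 = 5.
Row 5 now contains 3; hence R5C3 = 2.
Column 1 already has 5, which forces R1C1 = 2.
The 3 cells of cage h must have sum 10; hence R1C2 = 3.
Cage h has sum 10, so R1C3 = 5.
The 3 cells of cage c must have sum 9; hence R2C2 = 2.
Column 3 now contains 2, leaving R2C3 = 3.

2 3 5 1 4 / 4 2 3 5 1 / 3 5 1 4 2 / 5 1 4 2 3 / 1 4 2 3 5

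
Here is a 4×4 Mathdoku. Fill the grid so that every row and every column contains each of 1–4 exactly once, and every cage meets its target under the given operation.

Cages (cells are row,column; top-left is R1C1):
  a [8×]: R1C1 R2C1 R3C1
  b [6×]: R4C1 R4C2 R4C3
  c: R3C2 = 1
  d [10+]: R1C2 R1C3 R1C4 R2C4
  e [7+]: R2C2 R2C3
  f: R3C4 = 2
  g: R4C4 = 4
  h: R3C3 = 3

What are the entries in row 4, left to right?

3 2 1 4

Cage c is a single given cell, leaving R3C2 = 1.
H is a freebie, so R3C3 = 3.
F is a freebie, which forces R3C4 = 2.
Cage g is a single given cell; hence R4C4 = 4.
Cage e needs two cells with sum 7; hence R2C2 = 3.
Column 3 already has 3; hence R2C3 = 4.
3 is placed in row 2, which forces R2C4 = 1.
Row 3 now contains 2, leaving R3C1 = 4.
Column 2 now contains 3, which forces R4C2 = 2.
2 is placed in row 4, leaving R4C3 = 1.
The 3 cells of cage a must have product 8, leaving R1C1 = 1.
Column 2 already has 2, so R1C2 = 4.
4 is placed in column 3, so R1C3 = 2.
Column 4 already has 1, so R1C4 = 3.
Row 2 already has 1, which forces R2C1 = 2.
Row 4 now contains 1; hence R4C1 = 3.
Completed grid: 1 4 2 3 / 2 3 4 1 / 4 1 3 2 / 3 2 1 4.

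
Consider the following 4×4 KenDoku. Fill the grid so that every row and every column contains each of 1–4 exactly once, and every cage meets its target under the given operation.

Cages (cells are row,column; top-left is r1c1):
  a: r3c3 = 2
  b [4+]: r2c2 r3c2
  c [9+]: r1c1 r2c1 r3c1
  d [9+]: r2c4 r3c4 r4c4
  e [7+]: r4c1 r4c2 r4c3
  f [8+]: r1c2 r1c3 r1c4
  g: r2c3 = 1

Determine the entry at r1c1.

2

Cage g is a single given cell, leaving r2c3 = 1.
Cage a is given; hence r3c3 = 2.
Column 3 now contains 2, leaving r4c3 = 4.
4 is placed in column 3; hence r1c3 = 3.
1 is placed in row 2, which forces r2c2 = 3.
Cage b's pair has sum 4, which forces r3c2 = 1.
1 is placed in column 2, leaving r4c2 = 2.
Row 4 now contains 2, which forces r4c4 = 3.
1 is placed in column 2, which forces r1c2 = 4.
The 3 cells of cage f must have sum 8, leaving r1c4 = 1.
The 3 cells of cage d must have sum 9, which forces r2c4 = 2.
Cage c needs sum 9; hence r3c1 = 3.
Column 4 already has 3; hence r3c4 = 4.
Row 4 now contains 2; hence r4c1 = 1.
Row 1 already has 4, leaving r1c1 = 2.
Row 2 now contains 2; hence r2c1 = 4.
Completed grid: 2 4 3 1 / 4 3 1 2 / 3 1 2 4 / 1 2 4 3.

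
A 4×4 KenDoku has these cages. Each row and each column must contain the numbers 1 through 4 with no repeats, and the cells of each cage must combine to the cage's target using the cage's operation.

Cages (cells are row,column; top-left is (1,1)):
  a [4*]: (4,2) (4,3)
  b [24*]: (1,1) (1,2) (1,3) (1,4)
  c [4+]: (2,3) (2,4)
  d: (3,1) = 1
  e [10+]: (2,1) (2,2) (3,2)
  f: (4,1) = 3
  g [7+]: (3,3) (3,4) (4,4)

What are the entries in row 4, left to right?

3 1 4 2

Cage d is given; hence (3,1) = 1.
Cage f is a single given cell; hence (4,1) = 3.
Column 1 now contains 3, which forces (2,1) = 4.
Cage e needs sum 10, so (2,2) = 2.
Cage e has sum 10, which forces (3,2) = 4.
Row 3 already has 4, which forces (3,3) = 2.
Row 3 now contains 2, leaving (3,4) = 3.
Column 2 already has 4, so (4,2) = 1.
Row 4 now contains 1, which forces (4,3) = 4.
Row 4 now contains 1, leaving (4,4) = 2.
Column 1 already has 4, so (1,1) = 2.
Column 2 now contains 1, leaving (1,2) = 3.
Cage b has product 24, which forces (1,3) = 1.
Cage b has product 24, which forces (1,4) = 4.
Cage c needs two cells with sum 4; hence (2,3) = 3.
3 is placed in column 4, which forces (2,4) = 1.
Completed grid: 2 3 1 4 / 4 2 3 1 / 1 4 2 3 / 3 1 4 2.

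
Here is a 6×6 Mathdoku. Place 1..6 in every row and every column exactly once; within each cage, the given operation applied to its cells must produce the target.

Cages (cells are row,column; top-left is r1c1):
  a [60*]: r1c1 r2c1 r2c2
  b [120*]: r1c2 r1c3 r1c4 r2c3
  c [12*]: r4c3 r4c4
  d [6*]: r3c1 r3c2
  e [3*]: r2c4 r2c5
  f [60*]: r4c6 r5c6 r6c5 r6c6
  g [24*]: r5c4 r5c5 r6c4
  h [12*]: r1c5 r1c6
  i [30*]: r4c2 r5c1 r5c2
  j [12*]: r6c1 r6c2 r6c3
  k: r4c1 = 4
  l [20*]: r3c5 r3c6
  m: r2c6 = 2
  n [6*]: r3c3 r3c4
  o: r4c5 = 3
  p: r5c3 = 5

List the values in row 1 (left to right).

Cage m is given, leaving r2c6 = 2.
Cage k is a single given cell, which forces r4c1 = 4.
Cage o is given, so r4c5 = 3.
Cage p is given, which forces r5c3 = 5.
The two cells of cage e must have product 3, so r2c4 = 3.
Column 5 now contains 3, so r2c5 = 1.
Cage i has product 30, which forces r4c2 = 5.
Cage b needs product 120, leaving r1c4 = 5.
The 3 cells of cage a must have product 60; hence r2c1 = 5.
In row 4, 1 can only go at r4c6, so r4c6 = 1.
Column 5 needs a 6, and only r5c5 is open for it.
Row 5 needs a 1, and only r5c4 is open for it.
Column 4 now contains 1, leaving r6c4 = 4.
4 is placed in row 6, which forces r6c5 = 5.
5 is placed in row 6, so r6c6 = 3.
The two cells of cage h must have product 12; hence r1c5 = 2.
Column 6 now contains 3; hence r1c6 = 6.
5 is placed in column 5, leaving r3c5 = 4.
Cage l needs two cells with product 20; hence r3c6 = 5.
Column 6 now contains 3, leaving r5c6 = 4.
Row 1 now contains 2, so r1c1 = 3.
Cage a needs product 60, so r2c2 = 4.
The 4 cells of cage b must have product 120, leaving r2c3 = 6.
Column 3 already has 6; hence r4c3 = 2.
Row 4 now contains 2; hence r4c4 = 6.
3 is placed in column 1, so r5c1 = 2.
Row 5 already has 2; hence r5c2 = 3.
2 is placed in column 3, which forces r6c3 = 1.
Column 2 already has 4, so r1c2 = 1.
Column 3 now contains 1, which forces r1c3 = 4.
1 is placed in column 2, leaving r3c2 = 6.
Column 3 now contains 1, leaving r3c3 = 3.
Column 4 already has 6, so r3c4 = 2.
1 is placed in row 6; hence r6c1 = 6.
The 3 cells of cage j must have product 12, which forces r6c2 = 2.
Row 3 now contains 6; hence r3c1 = 1.
The full grid is 3 1 4 5 2 6 / 5 4 6 3 1 2 / 1 6 3 2 4 5 / 4 5 2 6 3 1 / 2 3 5 1 6 4 / 6 2 1 4 5 3.

3 1 4 5 2 6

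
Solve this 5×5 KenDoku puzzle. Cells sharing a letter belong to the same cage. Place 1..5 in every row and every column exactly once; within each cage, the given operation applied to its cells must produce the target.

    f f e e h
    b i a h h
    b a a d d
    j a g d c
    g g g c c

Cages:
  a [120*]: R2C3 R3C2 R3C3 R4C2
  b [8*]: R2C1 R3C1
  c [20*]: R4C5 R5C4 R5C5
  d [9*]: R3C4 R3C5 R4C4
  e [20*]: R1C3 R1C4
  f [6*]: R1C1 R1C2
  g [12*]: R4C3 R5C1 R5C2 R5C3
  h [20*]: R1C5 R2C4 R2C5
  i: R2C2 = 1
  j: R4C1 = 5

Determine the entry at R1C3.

Cage i is a single given cell; hence R2C2 = 1.
Cage d has product 9, so R3C4 = 1.
The 3 cells of cage d must have product 9; hence R3C5 = 3.
Cage j is given, so R4C1 = 5.
Cage d has product 9; hence R4C4 = 3.
Cage a needs product 120, leaving R2C3 = 3.
Row 1 needs a 1, and only R1C5 is open for it.
Cage c has product 20; hence R4C5 = 2.
Cage c has product 20; hence R5C4 = 2.
Cage c needs product 20; hence R5C5 = 5.
Cage h has product 20; hence R2C4 = 5.
5 is placed in column 5, so R2C5 = 4.
2 is placed in row 4, so R4C2 = 4.
2 is placed in row 4, leaving R4C3 = 1.
Cage g has product 12, which forces R5C1 = 1.
Row 5 already has 2, which forces R5C2 = 3.
Cage g needs product 12, which forces R5C3 = 4.
The two cells of cage f must have product 6; hence R1C1 = 3.
Column 2 already has 3; hence R1C2 = 2.
Column 3 already has 4, leaving R1C3 = 5.
Column 4 now contains 5, so R1C4 = 4.
4 is placed in row 2, so R2C1 = 2.
The two cells of cage b must have product 8; hence R3C1 = 4.
2 is placed in column 2, which forces R3C2 = 5.
Column 3 already has 5, which forces R3C3 = 2.
The full grid is 3 2 5 4 1 / 2 1 3 5 4 / 4 5 2 1 3 / 5 4 1 3 2 / 1 3 4 2 5.

5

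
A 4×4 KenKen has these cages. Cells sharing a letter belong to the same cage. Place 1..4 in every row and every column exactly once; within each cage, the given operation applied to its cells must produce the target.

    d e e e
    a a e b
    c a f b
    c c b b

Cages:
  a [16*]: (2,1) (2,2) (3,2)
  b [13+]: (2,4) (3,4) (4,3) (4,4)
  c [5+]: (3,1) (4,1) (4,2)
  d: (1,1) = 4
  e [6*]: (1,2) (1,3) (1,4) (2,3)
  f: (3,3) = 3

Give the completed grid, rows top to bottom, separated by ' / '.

4 3 2 1 / 2 4 1 3 / 1 2 3 4 / 3 1 4 2

Cage d is given; hence (1,1) = 4.
4 is placed in column 1, so (2,1) = 2.
Cage e has product 6; hence (2,3) = 1.
Column 1 already has 2, leaving (3,1) = 1.
Cage f is a single given cell, so (3,3) = 3.
Column 1 now contains 1, leaving (4,1) = 3.
The 4 cells of cage b must have sum 13, so (4,3) = 4.
Row 4 now contains 3, which forces (4,4) = 2.
Column 3 now contains 3, so (1,3) = 2.
1 is placed in row 2; hence (2,2) = 4.
Cage b has sum 13, so (2,4) = 3.
Cage a needs product 16, which forces (3,2) = 2.
Column 4 already has 2, so (3,4) = 4.
Row 4 now contains 2, which forces (4,2) = 1.
1 is placed in column 2, so (1,2) = 3.
Column 4 now contains 3; hence (1,4) = 1.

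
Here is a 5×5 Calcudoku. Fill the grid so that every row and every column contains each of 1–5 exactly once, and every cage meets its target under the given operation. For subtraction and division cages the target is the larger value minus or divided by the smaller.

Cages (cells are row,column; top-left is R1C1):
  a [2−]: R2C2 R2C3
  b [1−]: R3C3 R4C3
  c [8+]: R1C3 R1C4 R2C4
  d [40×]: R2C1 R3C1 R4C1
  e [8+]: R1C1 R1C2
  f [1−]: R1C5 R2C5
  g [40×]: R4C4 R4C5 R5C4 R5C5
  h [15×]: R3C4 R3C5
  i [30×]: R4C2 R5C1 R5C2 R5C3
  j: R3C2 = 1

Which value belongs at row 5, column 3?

5

Cage j is a single given cell, leaving R3C2 = 1.
In column 1, 1 can only go at R5C1, so R5C1 = 1.
In column 1, 3 can only go at R1C1, so R1C1 = 3.
Row 1 already has 3, which forces R1C2 = 5.
The 4 cells of cage i must have product 30, leaving R5C3 = 5.
The only place for 3 in row 5 is R5C2.
Column 2 now contains 3, so R4C2 = 2.
Column 2 now contains 2, leaving R2C2 = 4.
Cage a's pair has difference 2, leaving R2C3 = 2.
2 is placed in row 2, leaving R2C1 = 5.
5 is placed in row 2; hence R2C4 = 3.
3 is placed in row 2, which forces R2C5 = 1.
Cage d has product 40; hence R3C1 = 2.
Column 4 already has 3; hence R3C4 = 5.
Row 3 already has 5, so R3C5 = 3.
Cage d has product 40; hence R4C1 = 4.
4 is placed in row 4; hence R4C3 = 3.
5 is placed in column 4, so R4C4 = 1.
Column 5 now contains 1; hence R4C5 = 5.
The 3 cells of cage c must have sum 8, leaving R1C3 = 1.
Cage c needs sum 8, leaving R1C4 = 4.
The two cells of cage f must have difference 1, which forces R1C5 = 2.
3 is placed in row 3, leaving R3C3 = 4.
Column 4 already has 4, so R5C4 = 2.
Column 5 already has 2, leaving R5C5 = 4.
The full grid is 3 5 1 4 2 / 5 4 2 3 1 / 2 1 4 5 3 / 4 2 3 1 5 / 1 3 5 2 4.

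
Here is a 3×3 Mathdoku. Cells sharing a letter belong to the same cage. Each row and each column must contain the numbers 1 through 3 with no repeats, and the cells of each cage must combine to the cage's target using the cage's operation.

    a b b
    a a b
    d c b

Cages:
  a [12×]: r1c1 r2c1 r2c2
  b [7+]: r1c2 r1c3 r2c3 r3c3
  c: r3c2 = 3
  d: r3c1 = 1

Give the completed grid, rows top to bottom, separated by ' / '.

2 1 3 / 3 2 1 / 1 3 2

Cage a needs product 12; hence r1c1 = 2.
Cage b needs sum 7, so r1c2 = 1.
Row 1 already has 2; hence r1c3 = 3.
Cage a has product 12, so r2c1 = 3.
Cage a needs product 12; hence r2c2 = 2.
Row 2 already has 2, leaving r2c3 = 1.
Cage d is a single given cell; hence r3c1 = 1.
C is a freebie; hence r3c2 = 3.
Column 3 now contains 1; hence r3c3 = 2.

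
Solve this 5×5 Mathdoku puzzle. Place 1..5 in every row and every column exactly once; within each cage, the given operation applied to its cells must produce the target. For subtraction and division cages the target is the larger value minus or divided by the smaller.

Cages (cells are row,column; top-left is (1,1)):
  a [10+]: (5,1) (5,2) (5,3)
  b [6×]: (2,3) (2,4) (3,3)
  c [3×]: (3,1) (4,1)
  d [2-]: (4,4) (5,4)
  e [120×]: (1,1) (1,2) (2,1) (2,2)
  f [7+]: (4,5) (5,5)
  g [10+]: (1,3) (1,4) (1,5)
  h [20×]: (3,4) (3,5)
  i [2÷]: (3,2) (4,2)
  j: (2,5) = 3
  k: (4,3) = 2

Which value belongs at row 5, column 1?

5

Cage j is given; hence (2,5) = 3.
K is a freebie, so (4,3) = 2.
Column 3 already has 2; hence (2,3) = 1.
Cage b needs product 6; hence (2,4) = 2.
Cage i's pair has quotient 2, so (3,2) = 2.
The 3 cells of cage b must have product 6, which forces (3,3) = 3.
The two cells of cage f must have sum 7, leaving (4,5) = 5.
Cage f needs two cells with sum 7, so (5,5) = 2.
Cage e needs product 120; hence (1,1) = 2.
The 4 cells of cage e must have product 120; hence (1,2) = 3.
3 is placed in row 3; hence (3,1) = 1.
Cage h's pair has product 20; hence (3,4) = 5.
5 is placed in column 5, so (3,5) = 4.
Cage c's pair has product 3, so (4,1) = 3.
Row 4 already has 3, which forces (4,4) = 1.
1 is placed in column 4, so (5,4) = 3.
The 3 cells of cage g must have sum 10; hence (1,3) = 5.
1 is placed in column 4, which forces (1,4) = 4.
4 is placed in column 5; hence (1,5) = 1.
1 is placed in row 4, leaving (4,2) = 4.
Cage a has sum 10, leaving (5,2) = 1.
5 is placed in column 3, so (5,3) = 4.
The 4 cells of cage e must have product 120, so (2,1) = 4.
Column 2 now contains 4, so (2,2) = 5.
Row 5 now contains 4, so (5,1) = 5.
Completed grid: 2 3 5 4 1 / 4 5 1 2 3 / 1 2 3 5 4 / 3 4 2 1 5 / 5 1 4 3 2.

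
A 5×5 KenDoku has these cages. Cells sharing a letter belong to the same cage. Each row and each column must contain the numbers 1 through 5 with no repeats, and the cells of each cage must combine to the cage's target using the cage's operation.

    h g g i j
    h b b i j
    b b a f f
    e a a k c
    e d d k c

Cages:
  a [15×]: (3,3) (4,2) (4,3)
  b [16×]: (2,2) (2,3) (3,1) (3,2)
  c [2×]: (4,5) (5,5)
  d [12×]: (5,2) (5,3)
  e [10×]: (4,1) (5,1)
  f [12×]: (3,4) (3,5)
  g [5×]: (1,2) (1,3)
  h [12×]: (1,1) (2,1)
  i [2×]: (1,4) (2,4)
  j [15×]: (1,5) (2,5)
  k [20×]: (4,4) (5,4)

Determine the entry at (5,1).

2

Row 1 needs a 2, and only (1,4) is open for it.
Column 4 already has 2, which forces (2,4) = 1.
The only place for 4 in row 1 is (1,1).
Column 1 now contains 4; hence (2,1) = 3.
Row 2 already has 3, leaving (2,5) = 5.
Column 5 already has 5; hence (1,5) = 3.
3 is placed in column 5; hence (3,5) = 4.
4 is placed in row 3, which forces (3,4) = 3.
Row 3 needs a 5, and only (3,3) is open for it.
Cage g's pair has product 5, leaving (1,2) = 5.
Column 3 now contains 5, so (1,3) = 1.
Column 3 now contains 1, which forces (4,3) = 3.
Column 3 now contains 3, so (5,3) = 4.
4 is placed in row 5, leaving (5,4) = 5.
Cage b needs product 16; hence (2,2) = 4.
Column 3 already has 4; hence (2,3) = 2.
Cage e's pair has product 10, which forces (4,1) = 5.
Row 4 already has 3; hence (4,2) = 1.
5 is placed in column 4, leaving (4,4) = 4.
Row 4 already has 1; hence (4,5) = 2.
Row 5 already has 5; hence (5,1) = 2.
4 is placed in row 5, so (5,2) = 3.
2 is placed in column 5, so (5,5) = 1.
Column 1 already has 2, leaving (3,1) = 1.
Column 2 already has 1, so (3,2) = 2.
The full grid is 4 5 1 2 3 / 3 4 2 1 5 / 1 2 5 3 4 / 5 1 3 4 2 / 2 3 4 5 1.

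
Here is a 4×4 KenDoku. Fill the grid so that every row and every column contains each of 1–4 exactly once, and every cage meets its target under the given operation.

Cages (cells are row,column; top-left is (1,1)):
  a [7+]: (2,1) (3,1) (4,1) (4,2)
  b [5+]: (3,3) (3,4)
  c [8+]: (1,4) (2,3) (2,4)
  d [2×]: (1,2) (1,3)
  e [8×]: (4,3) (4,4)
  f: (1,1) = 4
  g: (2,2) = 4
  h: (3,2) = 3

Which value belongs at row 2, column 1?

1

F is a freebie, so (1,1) = 4.
Cage g is given; hence (2,2) = 4.
Cage h is a single given cell; hence (3,2) = 3.
Cage a needs sum 7; hence (4,2) = 1.
1 is placed in column 2, so (1,2) = 2.
Cage d's pair has product 2; hence (1,3) = 1.
The 3 cells of cage c must have sum 8, so (1,4) = 3.
Cage c has sum 8, which forces (2,3) = 3.
Cage c needs sum 8, so (2,4) = 2.
1 is placed in column 3, which forces (3,3) = 4.
Row 3 already has 4; hence (3,4) = 1.
4 is placed in column 3; hence (4,3) = 2.
Column 4 now contains 2, so (4,4) = 4.
2 is placed in row 2; hence (2,1) = 1.
1 is placed in row 3, which forces (3,1) = 2.
Row 4 now contains 2, which forces (4,1) = 3.
The full grid is 4 2 1 3 / 1 4 3 2 / 2 3 4 1 / 3 1 2 4.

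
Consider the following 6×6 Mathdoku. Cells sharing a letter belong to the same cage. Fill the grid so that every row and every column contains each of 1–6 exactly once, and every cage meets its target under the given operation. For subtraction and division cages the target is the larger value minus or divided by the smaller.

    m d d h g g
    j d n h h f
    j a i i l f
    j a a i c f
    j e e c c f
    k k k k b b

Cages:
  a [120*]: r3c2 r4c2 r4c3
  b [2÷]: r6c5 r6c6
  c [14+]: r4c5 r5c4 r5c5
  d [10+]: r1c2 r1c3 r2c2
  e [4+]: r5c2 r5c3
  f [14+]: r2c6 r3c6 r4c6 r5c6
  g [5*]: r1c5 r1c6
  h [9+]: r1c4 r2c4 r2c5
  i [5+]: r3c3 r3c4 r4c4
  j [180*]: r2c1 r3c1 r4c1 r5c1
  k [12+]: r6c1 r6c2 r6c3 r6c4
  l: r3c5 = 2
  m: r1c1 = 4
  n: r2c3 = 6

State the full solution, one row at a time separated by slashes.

4 3 2 6 5 1 / 3 5 6 2 1 4 / 6 4 1 3 2 5 / 2 6 5 1 4 3 / 5 1 3 4 6 2 / 1 2 4 5 3 6

Cage m is a single given cell; hence r1c1 = 4.
Cage n is a single given cell, which forces r2c3 = 6.
Cage l is given, leaving r3c5 = 2.
2 is placed in row 3, so r3c3 = 1.
Cage i has sum 5, leaving r3c4 = 3.
Cage i has sum 5, which forces r4c4 = 1.
1 is placed in column 3; hence r5c3 = 3.
Row 5 now contains 3, leaving r5c2 = 1.
Cage k has sum 12, leaving r6c1 = 1.
The only place for 3 in row 1 is r1c2.
In row 1, 6 can only go at r1c4, so r1c4 = 6.
Cage h needs sum 9, leaving r2c4 = 2.
The 3 cells of cage h must have sum 9, which forces r2c5 = 1.
The 3 cells of cage d must have sum 10, which forces r1c3 = 2.
Column 5 already has 1; hence r1c5 = 5.
Cage g needs two cells with product 5, leaving r1c6 = 1.
Row 2 already has 2; hence r2c2 = 5.
Row 2 already has 5; hence r2c1 = 3.
Row 2 already has 3, so r2c6 = 4.
4 is placed in column 6, which forces r3c6 = 5.
The 3 cells of cage a must have product 120; hence r4c3 = 5.
Cage c needs sum 14; hence r5c5 = 6.
Column 6 already has 5, so r5c6 = 2.
The 4 cells of cage k must have sum 12, so r6c2 = 2.
5 is placed in column 3; hence r6c3 = 4.
Row 6 now contains 4, leaving r6c4 = 5.
Row 6 now contains 4, leaving r6c5 = 3.
3 is placed in row 6, so r6c6 = 6.
5 is placed in row 3; hence r3c1 = 6.
Row 3 already has 6, which forces r3c2 = 4.
Cage j needs product 180, so r4c1 = 2.
Column 2 already has 4; hence r4c2 = 6.
Column 5 already has 3, so r4c5 = 4.
Column 6 now contains 2, leaving r4c6 = 3.
Row 5 now contains 2, which forces r5c1 = 5.
Column 4 already has 5, leaving r5c4 = 4.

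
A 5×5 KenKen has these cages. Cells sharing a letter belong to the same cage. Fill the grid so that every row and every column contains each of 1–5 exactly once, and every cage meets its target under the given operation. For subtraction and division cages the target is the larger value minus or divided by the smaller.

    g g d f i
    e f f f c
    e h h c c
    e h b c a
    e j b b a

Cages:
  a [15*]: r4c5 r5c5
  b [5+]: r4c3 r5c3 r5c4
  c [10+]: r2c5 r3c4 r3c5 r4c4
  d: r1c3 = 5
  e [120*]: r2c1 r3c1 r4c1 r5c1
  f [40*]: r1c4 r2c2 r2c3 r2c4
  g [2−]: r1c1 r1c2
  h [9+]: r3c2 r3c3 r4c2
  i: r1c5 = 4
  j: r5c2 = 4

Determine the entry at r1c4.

2

D is a freebie; hence r1c3 = 5.
I is a freebie, so r1c5 = 4.
Cage j is a single given cell, leaving r5c2 = 4.
In row 1, 2 can only go at r1c4, so r1c4 = 2.
Cage b needs sum 5, which forces r4c3 = 1.
Cage b has sum 5, leaving r5c3 = 3.
2 is placed in column 4; hence r5c4 = 1.
Row 5 already has 3, which forces r5c5 = 5.
Cage f has product 40, so r2c2 = 1.
Column 3 now contains 1, so r2c3 = 4.
Cage f needs product 40, which forces r2c4 = 5.
Row 2 now contains 1; hence r2c5 = 2.
4 is placed in column 3; hence r3c3 = 2.
Column 5 now contains 2, so r3c5 = 1.
Column 5 now contains 5; hence r4c5 = 3.
5 is placed in row 5, which forces r5c1 = 2.
The two cells of cage g must have difference 2, so r1c1 = 1.
Column 2 now contains 1; hence r1c2 = 3.
Row 2 now contains 5, which forces r2c1 = 3.
Cage h needs sum 9, leaving r3c2 = 5.
Cage c has sum 10; hence r3c4 = 3.
3 is placed in row 4, leaving r4c2 = 2.
3 is placed in row 4; hence r4c4 = 4.
5 is placed in row 3, leaving r3c1 = 4.
Row 4 now contains 4; hence r4c1 = 5.
Completed grid: 1 3 5 2 4 / 3 1 4 5 2 / 4 5 2 3 1 / 5 2 1 4 3 / 2 4 3 1 5.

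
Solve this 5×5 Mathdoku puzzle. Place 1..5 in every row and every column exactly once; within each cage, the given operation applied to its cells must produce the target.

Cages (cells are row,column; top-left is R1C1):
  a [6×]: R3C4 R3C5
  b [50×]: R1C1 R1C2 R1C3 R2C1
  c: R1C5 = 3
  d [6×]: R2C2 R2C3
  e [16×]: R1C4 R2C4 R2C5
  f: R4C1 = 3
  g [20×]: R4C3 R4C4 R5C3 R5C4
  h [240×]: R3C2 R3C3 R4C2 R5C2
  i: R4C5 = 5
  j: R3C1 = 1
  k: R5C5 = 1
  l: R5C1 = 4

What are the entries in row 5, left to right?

Cage c is given; hence R1C5 = 3.
Cage b needs product 50, which forces R2C1 = 5.
J is a freebie; hence R3C1 = 1.
The 4 cells of cage h must have product 240, so R3C3 = 4.
3 is placed in column 5; hence R3C5 = 2.
F is a freebie, which forces R4C1 = 3.
Cage i is a single given cell, so R4C5 = 5.
Cage l is a single given cell; hence R5C1 = 4.
K is a freebie, so R5C5 = 1.
Column 1 now contains 1, leaving R1C1 = 2.
Cage e has product 16; hence R1C4 = 4.
Cage e has product 16, so R2C4 = 1.
Column 5 now contains 2, which forces R2C5 = 4.
Row 3 already has 2; hence R3C4 = 3.
Row 4 now contains 5, leaving R4C2 = 4.
Column 4 now contains 1, leaving R4C4 = 2.
2 is placed in column 4, which forces R5C4 = 5.
Row 3 now contains 3, which forces R3C2 = 5.
2 is placed in row 4, so R4C3 = 1.
Row 5 now contains 5, leaving R5C2 = 3.
Row 5 now contains 5, leaving R5C3 = 2.
Column 2 already has 5, leaving R1C2 = 1.
Column 3 now contains 1, leaving R1C3 = 5.
3 is placed in column 2; hence R2C2 = 2.
2 is placed in column 3, which forces R2C3 = 3.
Completed grid: 2 1 5 4 3 / 5 2 3 1 4 / 1 5 4 3 2 / 3 4 1 2 5 / 4 3 2 5 1.

4 3 2 5 1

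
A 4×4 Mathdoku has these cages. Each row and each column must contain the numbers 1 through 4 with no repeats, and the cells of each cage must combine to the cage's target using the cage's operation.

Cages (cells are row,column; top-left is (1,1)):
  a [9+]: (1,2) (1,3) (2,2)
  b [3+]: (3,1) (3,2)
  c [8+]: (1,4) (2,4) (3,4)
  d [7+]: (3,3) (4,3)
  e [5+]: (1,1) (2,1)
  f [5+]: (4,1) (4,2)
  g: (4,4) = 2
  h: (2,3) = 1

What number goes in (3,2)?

2

Cage h is given, leaving (2,3) = 1.
Cage g is given; hence (4,4) = 2.
The only place for 3 in row 4 is (4,3).
Column 3 already has 3; hence (3,3) = 4.
Column 3 now contains 4, which forces (1,3) = 2.
The only place for 2 in row 2 is (2,1).
The two cells of cage e must have sum 5, leaving (1,1) = 3.
3 is placed in row 1; hence (1,2) = 4.
4 is placed in row 1, leaving (1,4) = 1.
Column 2 now contains 4; hence (2,2) = 3.
Row 2 now contains 3; hence (2,4) = 4.
2 is placed in column 1, leaving (3,1) = 1.
Cage b's pair has sum 3, leaving (3,2) = 2.
Column 4 now contains 1, which forces (3,4) = 3.
Column 1 now contains 1, which forces (4,1) = 4.
Column 2 now contains 4; hence (4,2) = 1.
The full grid is 3 4 2 1 / 2 3 1 4 / 1 2 4 3 / 4 1 3 2.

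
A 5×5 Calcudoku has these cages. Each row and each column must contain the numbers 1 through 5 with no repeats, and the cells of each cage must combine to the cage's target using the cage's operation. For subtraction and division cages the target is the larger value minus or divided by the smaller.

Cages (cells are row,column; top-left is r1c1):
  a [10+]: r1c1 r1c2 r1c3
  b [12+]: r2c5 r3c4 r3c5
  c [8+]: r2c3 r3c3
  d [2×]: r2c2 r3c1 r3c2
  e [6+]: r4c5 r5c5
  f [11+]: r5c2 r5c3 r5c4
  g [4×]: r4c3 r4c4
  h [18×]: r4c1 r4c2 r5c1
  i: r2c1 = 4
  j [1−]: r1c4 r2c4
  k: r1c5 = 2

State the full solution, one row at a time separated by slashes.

5 4 1 3 2 / 4 1 5 2 3 / 1 2 3 5 4 / 2 3 4 1 5 / 3 5 2 4 1

Cage k is a single given cell, so r1c5 = 2.
Cage i is a single given cell, so r2c1 = 4.
The 3 cells of cage d must have product 2; hence r2c2 = 1.
Cage d has product 2, so r3c1 = 1.
Cage d has product 2, so r3c2 = 2.
The 3 cells of cage h must have product 18, which forces r4c1 = 2.
The 3 cells of cage h must have product 18, which forces r4c2 = 3.
Cage h needs product 18; hence r5c1 = 3.
Column 1 now contains 3; hence r1c1 = 5.
Cage a needs sum 10, leaving r1c2 = 4.
The 3 cells of cage a must have sum 10, leaving r1c3 = 1.
Row 1 now contains 1, so r1c4 = 3.
Column 3 now contains 1; hence r4c3 = 4.
4 is placed in row 4, so r4c4 = 1.
Row 4 already has 1, so r4c5 = 5.
4 is placed in column 2, which forces r5c2 = 5.
Row 5 already has 5, so r5c3 = 2.
Row 5 already has 2, so r5c4 = 4.
Column 5 now contains 5, leaving r5c5 = 1.
Cage j needs two cells with difference 1, which forces r2c4 = 2.
Column 5 now contains 5, so r2c5 = 3.
4 is placed in column 4, so r3c4 = 5.
Cage b needs sum 12; hence r3c5 = 4.
3 is placed in row 2, so r2c3 = 5.
Row 3 already has 5; hence r3c3 = 3.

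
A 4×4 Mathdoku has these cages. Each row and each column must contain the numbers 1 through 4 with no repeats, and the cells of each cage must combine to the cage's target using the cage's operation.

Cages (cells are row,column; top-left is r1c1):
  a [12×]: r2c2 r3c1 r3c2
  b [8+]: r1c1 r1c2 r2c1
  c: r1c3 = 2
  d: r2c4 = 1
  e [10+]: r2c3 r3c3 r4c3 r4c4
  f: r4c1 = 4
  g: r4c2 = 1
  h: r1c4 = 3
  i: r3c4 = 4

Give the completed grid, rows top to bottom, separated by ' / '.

1 4 2 3 / 3 2 4 1 / 2 3 1 4 / 4 1 3 2

Cage c is given, leaving r1c3 = 2.
Cage h is a single given cell, leaving r1c4 = 3.
D is a freebie, leaving r2c4 = 1.
Cage i is given, leaving r3c4 = 4.
Cage f is a single given cell, which forces r4c1 = 4.
Cage g is a single given cell; hence r4c2 = 1.
Row 4 already has 1, which forces r4c3 = 3.
4 is placed in column 4, leaving r4c4 = 2.
Column 1 already has 4, so r1c1 = 1.
Column 2 already has 1, so r1c2 = 4.
The 3 cells of cage b must have sum 8, leaving r2c1 = 3.
4 is placed in column 2, which forces r2c2 = 2.
3 is placed in column 3, leaving r2c3 = 4.
Column 1 now contains 1, which forces r3c1 = 2.
Column 2 already has 1, so r3c2 = 3.
3 is placed in column 3, leaving r3c3 = 1.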